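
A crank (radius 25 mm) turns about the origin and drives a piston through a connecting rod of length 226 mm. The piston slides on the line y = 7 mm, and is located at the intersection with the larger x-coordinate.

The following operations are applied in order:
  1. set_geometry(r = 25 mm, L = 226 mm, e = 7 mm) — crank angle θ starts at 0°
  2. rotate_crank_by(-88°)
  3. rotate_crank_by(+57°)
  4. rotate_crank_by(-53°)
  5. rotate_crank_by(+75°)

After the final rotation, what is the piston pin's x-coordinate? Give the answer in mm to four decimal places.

set_geometry: r = 25 mm, L = 226 mm, e = 7 mm; θ ← 0°
rotate_crank_by(-88°): θ ← 0° -88° = -88°
rotate_crank_by(+57°): θ ← -88° +57° = -31°
rotate_crank_by(-53°): θ ← -31° -53° = -84°
rotate_crank_by(+75°): θ ← -84° +75° = -9°
crank pin P = (r cos θ, r sin θ) = (24.692209, -3.910862)
h = r sin θ − e = -3.910862 − 7 = -10.910862
x = r cos θ + √(L² − h²) = 24.692209 + √(51076.0 − 119.0469) = 24.692209 + 225.736468 = 250.428677

250.4287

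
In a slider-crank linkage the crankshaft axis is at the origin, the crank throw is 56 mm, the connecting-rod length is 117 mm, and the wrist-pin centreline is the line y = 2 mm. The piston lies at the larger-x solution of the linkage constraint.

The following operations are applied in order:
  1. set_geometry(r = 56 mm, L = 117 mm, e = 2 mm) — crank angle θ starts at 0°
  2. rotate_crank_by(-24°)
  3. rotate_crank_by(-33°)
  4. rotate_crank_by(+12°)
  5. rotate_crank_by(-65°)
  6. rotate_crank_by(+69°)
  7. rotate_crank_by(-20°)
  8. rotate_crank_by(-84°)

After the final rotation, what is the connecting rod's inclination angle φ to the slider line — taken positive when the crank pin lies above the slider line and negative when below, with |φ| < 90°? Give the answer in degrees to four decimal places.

-16.9553

set_geometry: r = 56 mm, L = 117 mm, e = 2 mm; θ ← 0°
rotate_crank_by(-24°): θ ← 0° -24° = -24°
rotate_crank_by(-33°): θ ← -24° -33° = -57°
rotate_crank_by(+12°): θ ← -57° +12° = -45°
rotate_crank_by(-65°): θ ← -45° -65° = -110°
rotate_crank_by(+69°): θ ← -110° +69° = -41°
rotate_crank_by(-20°): θ ← -41° -20° = -61°
rotate_crank_by(-84°): θ ← -61° -84° = -145°
crank pin P = (r cos θ, r sin θ) = (-45.872514, -32.120280)
h = r sin θ − e = -32.120280 − 2 = -34.120280
sin φ = h / L = -34.120280 / 117 = -0.29162633
φ = arcsin(-0.29162633) = -16.955347°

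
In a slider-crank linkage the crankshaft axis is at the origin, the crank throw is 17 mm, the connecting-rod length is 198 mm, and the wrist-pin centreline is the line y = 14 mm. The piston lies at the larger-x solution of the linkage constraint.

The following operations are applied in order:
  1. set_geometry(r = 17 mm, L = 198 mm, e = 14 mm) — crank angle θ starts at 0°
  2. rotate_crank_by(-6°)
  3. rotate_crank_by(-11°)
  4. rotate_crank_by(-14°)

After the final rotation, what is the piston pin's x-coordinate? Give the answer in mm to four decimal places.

211.2599

set_geometry: r = 17 mm, L = 198 mm, e = 14 mm; θ ← 0°
rotate_crank_by(-6°): θ ← 0° -6° = -6°
rotate_crank_by(-11°): θ ← -6° -11° = -17°
rotate_crank_by(-14°): θ ← -17° -14° = -31°
crank pin P = (r cos θ, r sin θ) = (14.571844, -8.755647)
h = r sin θ − e = -8.755647 − 14 = -22.755647
x = r cos θ + √(L² − h²) = 14.571844 + √(39204.0 − 517.8195) = 14.571844 + 196.688028 = 211.259873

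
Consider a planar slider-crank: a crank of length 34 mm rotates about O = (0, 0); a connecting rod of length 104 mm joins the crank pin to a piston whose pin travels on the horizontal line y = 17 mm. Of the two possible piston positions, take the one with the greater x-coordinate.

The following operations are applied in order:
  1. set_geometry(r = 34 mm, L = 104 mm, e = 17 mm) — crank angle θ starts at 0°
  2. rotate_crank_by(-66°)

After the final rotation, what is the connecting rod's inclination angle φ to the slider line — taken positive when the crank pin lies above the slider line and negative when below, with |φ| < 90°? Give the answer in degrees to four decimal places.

set_geometry: r = 34 mm, L = 104 mm, e = 17 mm; θ ← 0°
rotate_crank_by(-66°): θ ← 0° -66° = -66°
crank pin P = (r cos θ, r sin θ) = (13.829046, -31.060546)
h = r sin θ − e = -31.060546 − 17 = -48.060546
sin φ = h / L = -48.060546 / 104 = -0.46212063
φ = arcsin(-0.46212063) = -27.524033°

-27.5240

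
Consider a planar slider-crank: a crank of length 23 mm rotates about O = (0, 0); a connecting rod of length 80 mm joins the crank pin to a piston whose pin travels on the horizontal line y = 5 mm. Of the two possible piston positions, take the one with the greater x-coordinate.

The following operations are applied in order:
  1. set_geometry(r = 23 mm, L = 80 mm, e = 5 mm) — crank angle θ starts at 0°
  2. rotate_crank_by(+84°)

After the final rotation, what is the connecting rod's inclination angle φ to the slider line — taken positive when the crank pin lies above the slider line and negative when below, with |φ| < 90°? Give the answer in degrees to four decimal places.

set_geometry: r = 23 mm, L = 80 mm, e = 5 mm; θ ← 0°
rotate_crank_by(+84°): θ ← 0° +84° = 84°
crank pin P = (r cos θ, r sin θ) = (2.404155, 22.874004)
h = r sin θ − e = 22.874004 − 5 = 17.874004
sin φ = h / L = 17.874004 / 80 = 0.22342504
φ = arcsin(0.22342504) = 12.910282°

12.9103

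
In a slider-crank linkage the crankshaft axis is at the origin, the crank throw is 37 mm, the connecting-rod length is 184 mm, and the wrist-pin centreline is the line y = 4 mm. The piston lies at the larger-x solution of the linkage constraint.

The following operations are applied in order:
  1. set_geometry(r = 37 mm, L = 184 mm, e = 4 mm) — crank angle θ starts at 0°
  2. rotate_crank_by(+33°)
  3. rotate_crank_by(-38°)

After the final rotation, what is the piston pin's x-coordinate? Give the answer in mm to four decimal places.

220.7173

set_geometry: r = 37 mm, L = 184 mm, e = 4 mm; θ ← 0°
rotate_crank_by(+33°): θ ← 0° +33° = 33°
rotate_crank_by(-38°): θ ← 33° -38° = -5°
crank pin P = (r cos θ, r sin θ) = (36.859204, -3.224762)
h = r sin θ − e = -3.224762 − 4 = -7.224762
x = r cos θ + √(L² − h²) = 36.859204 + √(33856.0 − 52.1972) = 36.859204 + 183.858105 = 220.717309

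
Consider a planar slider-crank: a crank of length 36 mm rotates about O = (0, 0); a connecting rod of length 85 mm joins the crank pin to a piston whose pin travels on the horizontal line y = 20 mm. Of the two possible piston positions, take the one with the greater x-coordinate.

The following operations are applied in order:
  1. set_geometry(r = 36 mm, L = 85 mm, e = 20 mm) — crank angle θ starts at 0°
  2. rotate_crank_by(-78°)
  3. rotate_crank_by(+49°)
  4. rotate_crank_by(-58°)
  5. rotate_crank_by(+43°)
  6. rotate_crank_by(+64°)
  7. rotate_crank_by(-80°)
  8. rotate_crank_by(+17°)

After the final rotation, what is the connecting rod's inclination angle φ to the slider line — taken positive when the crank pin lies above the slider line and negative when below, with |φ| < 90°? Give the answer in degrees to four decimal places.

set_geometry: r = 36 mm, L = 85 mm, e = 20 mm; θ ← 0°
rotate_crank_by(-78°): θ ← 0° -78° = -78°
rotate_crank_by(+49°): θ ← -78° +49° = -29°
rotate_crank_by(-58°): θ ← -29° -58° = -87°
rotate_crank_by(+43°): θ ← -87° +43° = -44°
rotate_crank_by(+64°): θ ← -44° +64° = 20°
rotate_crank_by(-80°): θ ← 20° -80° = -60°
rotate_crank_by(+17°): θ ← -60° +17° = -43°
crank pin P = (r cos θ, r sin θ) = (26.328733, -24.551941)
h = r sin θ − e = -24.551941 − 20 = -44.551941
sin φ = h / L = -44.551941 / 85 = -0.52414048
φ = arcsin(-0.52414048) = -31.610399°

-31.6104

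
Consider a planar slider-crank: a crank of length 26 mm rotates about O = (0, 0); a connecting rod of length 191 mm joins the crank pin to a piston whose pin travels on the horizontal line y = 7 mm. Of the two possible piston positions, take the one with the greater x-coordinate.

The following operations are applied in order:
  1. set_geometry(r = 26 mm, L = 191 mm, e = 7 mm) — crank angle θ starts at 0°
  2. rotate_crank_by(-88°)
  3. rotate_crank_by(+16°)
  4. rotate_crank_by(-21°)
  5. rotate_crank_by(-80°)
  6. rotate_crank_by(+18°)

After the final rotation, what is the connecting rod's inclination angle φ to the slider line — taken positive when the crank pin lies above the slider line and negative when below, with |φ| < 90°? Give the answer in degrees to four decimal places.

-5.4040

set_geometry: r = 26 mm, L = 191 mm, e = 7 mm; θ ← 0°
rotate_crank_by(-88°): θ ← 0° -88° = -88°
rotate_crank_by(+16°): θ ← -88° +16° = -72°
rotate_crank_by(-21°): θ ← -72° -21° = -93°
rotate_crank_by(-80°): θ ← -93° -80° = -173°
rotate_crank_by(+18°): θ ← -173° +18° = -155°
crank pin P = (r cos θ, r sin θ) = (-23.564002, -10.988075)
h = r sin θ − e = -10.988075 − 7 = -17.988075
sin φ = h / L = -17.988075 / 191 = -0.09417840
φ = arcsin(-0.09417840) = -5.404034°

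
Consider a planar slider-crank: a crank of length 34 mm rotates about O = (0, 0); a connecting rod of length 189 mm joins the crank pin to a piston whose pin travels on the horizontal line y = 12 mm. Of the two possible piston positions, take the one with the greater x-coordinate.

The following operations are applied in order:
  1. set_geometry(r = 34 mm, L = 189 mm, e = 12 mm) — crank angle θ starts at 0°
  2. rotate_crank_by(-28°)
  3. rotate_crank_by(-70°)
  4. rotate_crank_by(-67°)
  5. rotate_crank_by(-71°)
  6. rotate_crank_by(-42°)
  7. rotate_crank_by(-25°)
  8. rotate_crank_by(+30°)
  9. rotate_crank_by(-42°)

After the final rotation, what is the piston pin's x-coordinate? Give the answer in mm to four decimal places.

212.6576

set_geometry: r = 34 mm, L = 189 mm, e = 12 mm; θ ← 0°
rotate_crank_by(-28°): θ ← 0° -28° = -28°
rotate_crank_by(-70°): θ ← -28° -70° = -98°
rotate_crank_by(-67°): θ ← -98° -67° = -165°
rotate_crank_by(-71°): θ ← -165° -71° = -236°
rotate_crank_by(-42°): θ ← -236° -42° = -278°
rotate_crank_by(-25°): θ ← -278° -25° = -303°
rotate_crank_by(+30°): θ ← -303° +30° = -273°
rotate_crank_by(-42°): θ ← -273° -42° = -315°
crank pin P = (r cos θ, r sin θ) = (24.041631, 24.041631)
h = r sin θ − e = 24.041631 − 12 = 12.041631
x = r cos θ + √(L² − h²) = 24.041631 + √(35721.0 − 145.0009) = 24.041631 + 188.616010 = 212.657640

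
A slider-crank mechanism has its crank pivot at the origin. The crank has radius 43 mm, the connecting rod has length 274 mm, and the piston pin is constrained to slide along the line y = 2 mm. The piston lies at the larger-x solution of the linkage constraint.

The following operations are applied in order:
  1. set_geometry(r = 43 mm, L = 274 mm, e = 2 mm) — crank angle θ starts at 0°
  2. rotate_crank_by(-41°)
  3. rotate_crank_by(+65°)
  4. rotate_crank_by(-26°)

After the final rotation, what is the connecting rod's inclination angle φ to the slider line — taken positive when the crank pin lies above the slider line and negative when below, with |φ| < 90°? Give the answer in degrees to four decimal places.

-0.7320

set_geometry: r = 43 mm, L = 274 mm, e = 2 mm; θ ← 0°
rotate_crank_by(-41°): θ ← 0° -41° = -41°
rotate_crank_by(+65°): θ ← -41° +65° = 24°
rotate_crank_by(-26°): θ ← 24° -26° = -2°
crank pin P = (r cos θ, r sin θ) = (42.973806, -1.500678)
h = r sin θ − e = -1.500678 − 2 = -3.500678
sin φ = h / L = -3.500678 / 274 = -0.01277620
φ = arcsin(-0.01277620) = -0.732042°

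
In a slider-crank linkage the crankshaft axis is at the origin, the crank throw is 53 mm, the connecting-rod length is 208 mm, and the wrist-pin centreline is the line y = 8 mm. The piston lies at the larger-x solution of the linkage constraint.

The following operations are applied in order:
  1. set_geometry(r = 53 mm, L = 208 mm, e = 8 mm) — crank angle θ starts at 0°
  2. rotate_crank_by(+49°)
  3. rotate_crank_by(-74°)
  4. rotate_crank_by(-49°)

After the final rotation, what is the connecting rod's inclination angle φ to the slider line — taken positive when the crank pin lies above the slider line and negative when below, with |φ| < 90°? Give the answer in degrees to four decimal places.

set_geometry: r = 53 mm, L = 208 mm, e = 8 mm; θ ← 0°
rotate_crank_by(+49°): θ ← 0° +49° = 49°
rotate_crank_by(-74°): θ ← 49° -74° = -25°
rotate_crank_by(-49°): θ ← -25° -49° = -74°
crank pin P = (r cos θ, r sin θ) = (14.608780, -50.946870)
h = r sin θ − e = -50.946870 − 8 = -58.946870
sin φ = h / L = -58.946870 / 208 = -0.28339841
φ = arcsin(-0.28339841) = -16.463138°

-16.4631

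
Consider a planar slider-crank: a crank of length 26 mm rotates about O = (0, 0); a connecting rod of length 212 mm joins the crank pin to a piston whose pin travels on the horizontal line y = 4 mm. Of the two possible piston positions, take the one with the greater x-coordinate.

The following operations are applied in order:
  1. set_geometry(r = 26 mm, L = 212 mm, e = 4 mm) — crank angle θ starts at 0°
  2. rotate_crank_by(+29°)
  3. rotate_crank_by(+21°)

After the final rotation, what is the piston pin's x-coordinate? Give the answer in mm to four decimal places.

228.1141

set_geometry: r = 26 mm, L = 212 mm, e = 4 mm; θ ← 0°
rotate_crank_by(+29°): θ ← 0° +29° = 29°
rotate_crank_by(+21°): θ ← 29° +21° = 50°
crank pin P = (r cos θ, r sin θ) = (16.712478, 19.917156)
h = r sin θ − e = 19.917156 − 4 = 15.917156
x = r cos θ + √(L² − h²) = 16.712478 + √(44944.0 − 253.3558) = 16.712478 + 211.401618 = 228.114096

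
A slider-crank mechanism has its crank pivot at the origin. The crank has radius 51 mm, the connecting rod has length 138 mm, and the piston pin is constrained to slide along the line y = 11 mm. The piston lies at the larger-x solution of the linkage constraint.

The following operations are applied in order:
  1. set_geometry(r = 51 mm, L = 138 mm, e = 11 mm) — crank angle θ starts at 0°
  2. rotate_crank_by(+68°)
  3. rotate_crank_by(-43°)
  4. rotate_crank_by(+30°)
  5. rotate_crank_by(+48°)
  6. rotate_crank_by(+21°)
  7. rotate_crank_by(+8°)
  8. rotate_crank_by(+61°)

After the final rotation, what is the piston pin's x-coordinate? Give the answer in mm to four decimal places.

86.4651

set_geometry: r = 51 mm, L = 138 mm, e = 11 mm; θ ← 0°
rotate_crank_by(+68°): θ ← 0° +68° = 68°
rotate_crank_by(-43°): θ ← 68° -43° = 25°
rotate_crank_by(+30°): θ ← 25° +30° = 55°
rotate_crank_by(+48°): θ ← 55° +48° = 103°
rotate_crank_by(+21°): θ ← 103° +21° = 124°
rotate_crank_by(+8°): θ ← 124° +8° = 132°
rotate_crank_by(+61°): θ ← 132° +61° = 193°
crank pin P = (r cos θ, r sin θ) = (-49.692873, -11.472504)
h = r sin θ − e = -11.472504 − 11 = -22.472504
x = r cos θ + √(L² − h²) = -49.692873 + √(19044.0 − 505.0134) = -49.692873 + 136.157947 = 86.465074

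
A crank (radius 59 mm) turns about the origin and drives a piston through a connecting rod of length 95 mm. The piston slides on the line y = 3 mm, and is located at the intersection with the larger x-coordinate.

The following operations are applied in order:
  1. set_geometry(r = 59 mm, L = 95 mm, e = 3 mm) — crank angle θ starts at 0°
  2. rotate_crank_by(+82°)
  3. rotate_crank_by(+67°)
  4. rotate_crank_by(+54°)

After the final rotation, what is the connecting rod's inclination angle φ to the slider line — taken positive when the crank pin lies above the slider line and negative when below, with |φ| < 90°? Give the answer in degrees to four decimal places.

set_geometry: r = 59 mm, L = 95 mm, e = 3 mm; θ ← 0°
rotate_crank_by(+82°): θ ← 0° +82° = 82°
rotate_crank_by(+67°): θ ← 82° +67° = 149°
rotate_crank_by(+54°): θ ← 149° +54° = 203°
crank pin P = (r cos θ, r sin θ) = (-54.309786, -23.053137)
h = r sin θ − e = -23.053137 − 3 = -26.053137
sin φ = h / L = -26.053137 / 95 = -0.27424354
φ = arcsin(-0.27424354) = -15.916939°

-15.9169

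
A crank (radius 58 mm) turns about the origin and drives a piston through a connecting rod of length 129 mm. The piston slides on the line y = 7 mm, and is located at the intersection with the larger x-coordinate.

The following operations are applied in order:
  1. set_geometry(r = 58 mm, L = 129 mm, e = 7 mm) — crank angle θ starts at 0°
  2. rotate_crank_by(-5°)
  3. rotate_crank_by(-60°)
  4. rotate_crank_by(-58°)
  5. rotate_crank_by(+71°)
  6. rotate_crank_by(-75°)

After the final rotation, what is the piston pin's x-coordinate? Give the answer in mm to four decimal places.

set_geometry: r = 58 mm, L = 129 mm, e = 7 mm; θ ← 0°
rotate_crank_by(-5°): θ ← 0° -5° = -5°
rotate_crank_by(-60°): θ ← -5° -60° = -65°
rotate_crank_by(-58°): θ ← -65° -58° = -123°
rotate_crank_by(+71°): θ ← -123° +71° = -52°
rotate_crank_by(-75°): θ ← -52° -75° = -127°
crank pin P = (r cos θ, r sin θ) = (-34.905271, -46.320860)
h = r sin θ − e = -46.320860 − 7 = -53.320860
x = r cos θ + √(L² − h²) = -34.905271 + √(16641.0 − 2843.1141) = -34.905271 + 117.464403 = 82.559131

82.5591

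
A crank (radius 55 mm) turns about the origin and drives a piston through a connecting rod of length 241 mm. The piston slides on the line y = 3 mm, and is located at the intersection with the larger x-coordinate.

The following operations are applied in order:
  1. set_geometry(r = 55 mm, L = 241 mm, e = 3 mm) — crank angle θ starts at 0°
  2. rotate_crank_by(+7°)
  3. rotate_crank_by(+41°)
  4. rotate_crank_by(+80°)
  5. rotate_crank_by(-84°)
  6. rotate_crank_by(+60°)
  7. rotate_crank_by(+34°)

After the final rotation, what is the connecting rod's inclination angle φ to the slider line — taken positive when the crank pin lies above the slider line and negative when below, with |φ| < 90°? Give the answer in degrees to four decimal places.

set_geometry: r = 55 mm, L = 241 mm, e = 3 mm; θ ← 0°
rotate_crank_by(+7°): θ ← 0° +7° = 7°
rotate_crank_by(+41°): θ ← 7° +41° = 48°
rotate_crank_by(+80°): θ ← 48° +80° = 128°
rotate_crank_by(-84°): θ ← 128° -84° = 44°
rotate_crank_by(+60°): θ ← 44° +60° = 104°
rotate_crank_by(+34°): θ ← 104° +34° = 138°
crank pin P = (r cos θ, r sin θ) = (-40.872965, 36.802183)
h = r sin θ − e = 36.802183 − 3 = 33.802183
sin φ = h / L = 33.802183 / 241 = 0.14025802
φ = arcsin(0.14025802) = 8.062777°

8.0628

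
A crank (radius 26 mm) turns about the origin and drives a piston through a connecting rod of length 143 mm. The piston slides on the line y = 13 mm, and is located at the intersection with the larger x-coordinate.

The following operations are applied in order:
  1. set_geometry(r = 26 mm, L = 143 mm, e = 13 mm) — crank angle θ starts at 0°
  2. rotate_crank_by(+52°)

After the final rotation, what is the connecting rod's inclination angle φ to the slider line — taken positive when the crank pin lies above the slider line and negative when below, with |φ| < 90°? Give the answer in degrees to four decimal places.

set_geometry: r = 26 mm, L = 143 mm, e = 13 mm; θ ← 0°
rotate_crank_by(+52°): θ ← 0° +52° = 52°
crank pin P = (r cos θ, r sin θ) = (16.007198, 20.488280)
h = r sin θ − e = 20.488280 − 13 = 7.488280
sin φ = h / L = 7.488280 / 143 = 0.05236559
φ = arcsin(0.05236559) = 3.001700°

3.0017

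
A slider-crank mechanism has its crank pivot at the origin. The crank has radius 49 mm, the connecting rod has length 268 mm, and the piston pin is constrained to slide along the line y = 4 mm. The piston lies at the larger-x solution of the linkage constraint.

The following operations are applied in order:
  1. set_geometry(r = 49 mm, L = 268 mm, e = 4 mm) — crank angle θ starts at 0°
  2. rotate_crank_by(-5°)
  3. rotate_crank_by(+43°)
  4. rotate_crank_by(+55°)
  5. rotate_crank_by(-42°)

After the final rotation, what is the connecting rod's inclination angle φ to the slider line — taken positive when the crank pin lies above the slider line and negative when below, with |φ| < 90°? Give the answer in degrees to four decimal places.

set_geometry: r = 49 mm, L = 268 mm, e = 4 mm; θ ← 0°
rotate_crank_by(-5°): θ ← 0° -5° = -5°
rotate_crank_by(+43°): θ ← -5° +43° = 38°
rotate_crank_by(+55°): θ ← 38° +55° = 93°
rotate_crank_by(-42°): θ ← 93° -42° = 51°
crank pin P = (r cos θ, r sin θ) = (30.836699, 38.080152)
h = r sin θ − e = 38.080152 − 4 = 34.080152
sin φ = h / L = 34.080152 / 268 = 0.12716475
φ = arcsin(0.12716475) = 7.305784°

7.3058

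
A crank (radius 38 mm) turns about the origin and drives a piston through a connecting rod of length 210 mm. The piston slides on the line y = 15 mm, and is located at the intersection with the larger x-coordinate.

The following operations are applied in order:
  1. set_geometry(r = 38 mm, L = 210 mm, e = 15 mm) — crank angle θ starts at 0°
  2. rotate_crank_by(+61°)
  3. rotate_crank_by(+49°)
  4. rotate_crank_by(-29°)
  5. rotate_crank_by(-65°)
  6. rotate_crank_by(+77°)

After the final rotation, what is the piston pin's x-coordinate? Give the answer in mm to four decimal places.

206.7536

set_geometry: r = 38 mm, L = 210 mm, e = 15 mm; θ ← 0°
rotate_crank_by(+61°): θ ← 0° +61° = 61°
rotate_crank_by(+49°): θ ← 61° +49° = 110°
rotate_crank_by(-29°): θ ← 110° -29° = 81°
rotate_crank_by(-65°): θ ← 81° -65° = 16°
rotate_crank_by(+77°): θ ← 16° +77° = 93°
crank pin P = (r cos θ, r sin θ) = (-1.988766, 37.947922)
h = r sin θ − e = 37.947922 − 15 = 22.947922
x = r cos θ + √(L² − h²) = -1.988766 + √(44100.0 − 526.6071) = -1.988766 + 208.742408 = 206.753642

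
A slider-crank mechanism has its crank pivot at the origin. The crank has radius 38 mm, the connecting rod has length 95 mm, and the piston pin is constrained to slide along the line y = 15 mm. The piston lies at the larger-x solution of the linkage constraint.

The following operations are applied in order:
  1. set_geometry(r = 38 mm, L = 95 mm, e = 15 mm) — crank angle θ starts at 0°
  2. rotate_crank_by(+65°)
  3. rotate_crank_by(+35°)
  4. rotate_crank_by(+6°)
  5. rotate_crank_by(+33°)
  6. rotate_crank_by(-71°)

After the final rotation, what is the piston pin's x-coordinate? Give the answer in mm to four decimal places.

107.0554

set_geometry: r = 38 mm, L = 95 mm, e = 15 mm; θ ← 0°
rotate_crank_by(+65°): θ ← 0° +65° = 65°
rotate_crank_by(+35°): θ ← 65° +35° = 100°
rotate_crank_by(+6°): θ ← 100° +6° = 106°
rotate_crank_by(+33°): θ ← 106° +33° = 139°
rotate_crank_by(-71°): θ ← 139° -71° = 68°
crank pin P = (r cos θ, r sin θ) = (14.235051, 35.232986)
h = r sin θ − e = 35.232986 − 15 = 20.232986
x = r cos θ + √(L² − h²) = 14.235051 + √(9025.0 − 409.3737) = 14.235051 + 92.820398 = 107.055448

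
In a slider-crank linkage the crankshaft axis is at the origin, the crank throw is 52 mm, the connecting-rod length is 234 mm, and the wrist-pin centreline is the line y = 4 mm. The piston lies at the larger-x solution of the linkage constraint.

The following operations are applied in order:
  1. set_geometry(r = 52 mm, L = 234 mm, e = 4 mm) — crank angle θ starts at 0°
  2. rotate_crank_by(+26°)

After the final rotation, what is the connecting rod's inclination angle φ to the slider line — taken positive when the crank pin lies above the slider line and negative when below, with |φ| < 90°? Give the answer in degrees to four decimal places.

set_geometry: r = 52 mm, L = 234 mm, e = 4 mm; θ ← 0°
rotate_crank_by(+26°): θ ← 0° +26° = 26°
crank pin P = (r cos θ, r sin θ) = (46.737290, 22.795300)
h = r sin θ − e = 22.795300 − 4 = 18.795300
sin φ = h / L = 18.795300 / 234 = 0.08032179
φ = arcsin(0.08032179) = 4.607063°

4.6071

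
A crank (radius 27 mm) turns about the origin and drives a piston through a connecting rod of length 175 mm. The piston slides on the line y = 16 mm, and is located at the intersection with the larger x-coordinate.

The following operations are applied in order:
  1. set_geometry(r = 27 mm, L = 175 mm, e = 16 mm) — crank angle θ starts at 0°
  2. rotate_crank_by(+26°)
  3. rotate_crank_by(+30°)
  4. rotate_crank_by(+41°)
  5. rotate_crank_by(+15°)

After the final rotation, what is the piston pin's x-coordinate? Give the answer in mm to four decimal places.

set_geometry: r = 27 mm, L = 175 mm, e = 16 mm; θ ← 0°
rotate_crank_by(+26°): θ ← 0° +26° = 26°
rotate_crank_by(+30°): θ ← 26° +30° = 56°
rotate_crank_by(+41°): θ ← 56° +41° = 97°
rotate_crank_by(+15°): θ ← 97° +15° = 112°
crank pin P = (r cos θ, r sin θ) = (-10.114378, 25.033964)
h = r sin θ − e = 25.033964 − 16 = 9.033964
x = r cos θ + √(L² − h²) = -10.114378 + √(30625.0 − 81.6125) = -10.114378 + 174.766666 = 164.652288

164.6523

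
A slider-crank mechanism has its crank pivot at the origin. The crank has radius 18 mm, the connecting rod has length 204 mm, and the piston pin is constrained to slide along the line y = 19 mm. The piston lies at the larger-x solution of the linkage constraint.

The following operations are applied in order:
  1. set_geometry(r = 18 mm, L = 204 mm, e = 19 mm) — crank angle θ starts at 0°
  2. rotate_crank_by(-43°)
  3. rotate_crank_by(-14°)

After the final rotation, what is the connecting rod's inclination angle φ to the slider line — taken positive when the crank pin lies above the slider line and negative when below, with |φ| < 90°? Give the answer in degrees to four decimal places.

set_geometry: r = 18 mm, L = 204 mm, e = 19 mm; θ ← 0°
rotate_crank_by(-43°): θ ← 0° -43° = -43°
rotate_crank_by(-14°): θ ← -43° -14° = -57°
crank pin P = (r cos θ, r sin θ) = (9.803503, -15.096070)
h = r sin θ − e = -15.096070 − 19 = -34.096070
sin φ = h / L = -34.096070 / 204 = -0.16713760
φ = arcsin(-0.16713760) = -9.621435°

-9.6214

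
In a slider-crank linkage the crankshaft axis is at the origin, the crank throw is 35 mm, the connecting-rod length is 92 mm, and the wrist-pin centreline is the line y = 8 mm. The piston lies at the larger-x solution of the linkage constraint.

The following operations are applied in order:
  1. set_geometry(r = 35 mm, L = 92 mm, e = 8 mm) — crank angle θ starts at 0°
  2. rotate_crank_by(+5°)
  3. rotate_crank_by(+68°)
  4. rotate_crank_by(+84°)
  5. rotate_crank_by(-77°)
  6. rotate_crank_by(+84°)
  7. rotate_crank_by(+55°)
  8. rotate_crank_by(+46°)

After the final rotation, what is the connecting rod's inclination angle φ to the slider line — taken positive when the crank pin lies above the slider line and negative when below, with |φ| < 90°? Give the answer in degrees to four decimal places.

set_geometry: r = 35 mm, L = 92 mm, e = 8 mm; θ ← 0°
rotate_crank_by(+5°): θ ← 0° +5° = 5°
rotate_crank_by(+68°): θ ← 5° +68° = 73°
rotate_crank_by(+84°): θ ← 73° +84° = 157°
rotate_crank_by(-77°): θ ← 157° -77° = 80°
rotate_crank_by(+84°): θ ← 80° +84° = 164°
rotate_crank_by(+55°): θ ← 164° +55° = 219°
rotate_crank_by(+46°): θ ← 219° +46° = 265°
crank pin P = (r cos θ, r sin θ) = (-3.050451, -34.866814)
h = r sin θ − e = -34.866814 − 8 = -42.866814
sin φ = h / L = -42.866814 / 92 = -0.46594364
φ = arcsin(-0.46594364) = -27.771310°

-27.7713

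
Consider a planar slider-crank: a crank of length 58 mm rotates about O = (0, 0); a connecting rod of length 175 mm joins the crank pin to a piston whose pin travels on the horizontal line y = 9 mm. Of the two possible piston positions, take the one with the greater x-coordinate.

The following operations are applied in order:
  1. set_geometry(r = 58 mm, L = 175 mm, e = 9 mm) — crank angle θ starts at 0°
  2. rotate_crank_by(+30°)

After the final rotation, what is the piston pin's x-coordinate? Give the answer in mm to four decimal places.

set_geometry: r = 58 mm, L = 175 mm, e = 9 mm; θ ← 0°
rotate_crank_by(+30°): θ ← 0° +30° = 30°
crank pin P = (r cos θ, r sin θ) = (50.229473, 29.000000)
h = r sin θ − e = 29.000000 − 9 = 20.000000
x = r cos θ + √(L² − h²) = 50.229473 + √(30625.0 − 400.0000) = 50.229473 + 173.853387 = 224.082860

224.0829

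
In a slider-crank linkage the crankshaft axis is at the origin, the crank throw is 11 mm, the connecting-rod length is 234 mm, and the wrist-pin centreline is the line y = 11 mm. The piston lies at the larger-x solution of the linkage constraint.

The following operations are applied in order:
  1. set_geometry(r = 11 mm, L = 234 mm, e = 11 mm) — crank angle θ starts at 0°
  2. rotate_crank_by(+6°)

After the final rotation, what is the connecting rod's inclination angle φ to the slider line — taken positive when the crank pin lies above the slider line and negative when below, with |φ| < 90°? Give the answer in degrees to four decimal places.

-2.4126

set_geometry: r = 11 mm, L = 234 mm, e = 11 mm; θ ← 0°
rotate_crank_by(+6°): θ ← 0° +6° = 6°
crank pin P = (r cos θ, r sin θ) = (10.939741, 1.149813)
h = r sin θ − e = 1.149813 − 11 = -9.850187
sin φ = h / L = -9.850187 / 234 = -0.04209482
φ = arcsin(-0.04209482) = -2.412568°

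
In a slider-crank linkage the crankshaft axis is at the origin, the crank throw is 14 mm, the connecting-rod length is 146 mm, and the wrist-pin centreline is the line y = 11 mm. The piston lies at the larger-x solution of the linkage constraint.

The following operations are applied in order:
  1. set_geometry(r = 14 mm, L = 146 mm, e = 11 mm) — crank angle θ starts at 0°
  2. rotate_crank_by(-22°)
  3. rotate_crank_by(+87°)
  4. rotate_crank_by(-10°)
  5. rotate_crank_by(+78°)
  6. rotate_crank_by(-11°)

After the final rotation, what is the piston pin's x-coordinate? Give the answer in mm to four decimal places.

138.5785

set_geometry: r = 14 mm, L = 146 mm, e = 11 mm; θ ← 0°
rotate_crank_by(-22°): θ ← 0° -22° = -22°
rotate_crank_by(+87°): θ ← -22° +87° = 65°
rotate_crank_by(-10°): θ ← 65° -10° = 55°
rotate_crank_by(+78°): θ ← 55° +78° = 133°
rotate_crank_by(-11°): θ ← 133° -11° = 122°
crank pin P = (r cos θ, r sin θ) = (-7.418870, 11.872673)
h = r sin θ − e = 11.872673 − 11 = 0.872673
x = r cos θ + √(L² − h²) = -7.418870 + √(21316.0 − 0.7616) = -7.418870 + 145.997392 = 138.578522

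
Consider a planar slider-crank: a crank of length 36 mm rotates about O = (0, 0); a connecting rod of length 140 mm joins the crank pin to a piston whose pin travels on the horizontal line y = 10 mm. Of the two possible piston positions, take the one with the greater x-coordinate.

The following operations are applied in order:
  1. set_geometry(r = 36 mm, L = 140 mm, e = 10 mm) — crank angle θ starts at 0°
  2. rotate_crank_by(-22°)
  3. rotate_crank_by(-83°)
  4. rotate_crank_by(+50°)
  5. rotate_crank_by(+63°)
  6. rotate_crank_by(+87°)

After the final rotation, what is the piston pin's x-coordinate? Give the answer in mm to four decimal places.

134.4527

set_geometry: r = 36 mm, L = 140 mm, e = 10 mm; θ ← 0°
rotate_crank_by(-22°): θ ← 0° -22° = -22°
rotate_crank_by(-83°): θ ← -22° -83° = -105°
rotate_crank_by(+50°): θ ← -105° +50° = -55°
rotate_crank_by(+63°): θ ← -55° +63° = 8°
rotate_crank_by(+87°): θ ← 8° +87° = 95°
crank pin P = (r cos θ, r sin θ) = (-3.137607, 35.863009)
h = r sin θ − e = 35.863009 − 10 = 25.863009
x = r cos θ + √(L² − h²) = -3.137607 + √(19600.0 − 668.8952) = -3.137607 + 137.590351 = 134.452745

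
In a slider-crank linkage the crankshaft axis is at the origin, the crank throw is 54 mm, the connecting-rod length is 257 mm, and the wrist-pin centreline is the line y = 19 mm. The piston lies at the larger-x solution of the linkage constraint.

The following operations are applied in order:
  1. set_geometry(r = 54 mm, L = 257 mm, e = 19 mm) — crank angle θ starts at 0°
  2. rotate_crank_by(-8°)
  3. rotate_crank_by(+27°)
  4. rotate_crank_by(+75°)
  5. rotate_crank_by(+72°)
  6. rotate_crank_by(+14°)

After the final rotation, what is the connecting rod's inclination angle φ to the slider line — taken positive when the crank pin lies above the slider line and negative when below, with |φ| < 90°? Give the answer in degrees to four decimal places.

set_geometry: r = 54 mm, L = 257 mm, e = 19 mm; θ ← 0°
rotate_crank_by(-8°): θ ← 0° -8° = -8°
rotate_crank_by(+27°): θ ← -8° +27° = 19°
rotate_crank_by(+75°): θ ← 19° +75° = 94°
rotate_crank_by(+72°): θ ← 94° +72° = 166°
rotate_crank_by(+14°): θ ← 166° +14° = 180°
crank pin P = (r cos θ, r sin θ) = (-54.000000, 0.000000)
h = r sin θ − e = 0.000000 − 19 = -19.000000
sin φ = h / L = -19.000000 / 257 = -0.07392996
φ = arcsin(-0.07392996) = -4.239743°

-4.2397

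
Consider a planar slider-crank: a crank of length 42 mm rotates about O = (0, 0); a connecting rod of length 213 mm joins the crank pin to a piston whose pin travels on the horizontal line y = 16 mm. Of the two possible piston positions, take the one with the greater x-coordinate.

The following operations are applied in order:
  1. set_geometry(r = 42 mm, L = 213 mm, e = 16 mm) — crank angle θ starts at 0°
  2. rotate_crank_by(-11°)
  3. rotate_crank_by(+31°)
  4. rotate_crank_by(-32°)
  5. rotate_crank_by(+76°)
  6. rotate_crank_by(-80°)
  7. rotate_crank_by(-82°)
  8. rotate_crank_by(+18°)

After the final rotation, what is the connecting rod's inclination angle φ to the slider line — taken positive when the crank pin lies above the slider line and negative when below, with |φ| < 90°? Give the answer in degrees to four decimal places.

set_geometry: r = 42 mm, L = 213 mm, e = 16 mm; θ ← 0°
rotate_crank_by(-11°): θ ← 0° -11° = -11°
rotate_crank_by(+31°): θ ← -11° +31° = 20°
rotate_crank_by(-32°): θ ← 20° -32° = -12°
rotate_crank_by(+76°): θ ← -12° +76° = 64°
rotate_crank_by(-80°): θ ← 64° -80° = -16°
rotate_crank_by(-82°): θ ← -16° -82° = -98°
rotate_crank_by(+18°): θ ← -98° +18° = -80°
crank pin P = (r cos θ, r sin θ) = (7.293223, -41.361926)
h = r sin θ − e = -41.361926 − 16 = -57.361926
sin φ = h / L = -57.361926 / 213 = -0.26930482
φ = arcsin(-0.26930482) = -15.622903°

-15.6229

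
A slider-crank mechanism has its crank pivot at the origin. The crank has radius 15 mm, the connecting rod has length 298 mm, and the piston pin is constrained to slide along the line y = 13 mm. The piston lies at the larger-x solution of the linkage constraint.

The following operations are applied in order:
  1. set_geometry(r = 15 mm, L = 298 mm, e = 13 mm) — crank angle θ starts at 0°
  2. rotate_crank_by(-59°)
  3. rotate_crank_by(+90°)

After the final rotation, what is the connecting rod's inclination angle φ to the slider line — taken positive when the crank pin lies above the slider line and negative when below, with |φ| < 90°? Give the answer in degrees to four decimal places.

set_geometry: r = 15 mm, L = 298 mm, e = 13 mm; θ ← 0°
rotate_crank_by(-59°): θ ← 0° -59° = -59°
rotate_crank_by(+90°): θ ← -59° +90° = 31°
crank pin P = (r cos θ, r sin θ) = (12.857510, 7.725571)
h = r sin θ − e = 7.725571 − 13 = -5.274429
sin φ = h / L = -5.274429 / 298 = -0.01769943
φ = arcsin(-0.01769943) = -1.014155°

-1.0142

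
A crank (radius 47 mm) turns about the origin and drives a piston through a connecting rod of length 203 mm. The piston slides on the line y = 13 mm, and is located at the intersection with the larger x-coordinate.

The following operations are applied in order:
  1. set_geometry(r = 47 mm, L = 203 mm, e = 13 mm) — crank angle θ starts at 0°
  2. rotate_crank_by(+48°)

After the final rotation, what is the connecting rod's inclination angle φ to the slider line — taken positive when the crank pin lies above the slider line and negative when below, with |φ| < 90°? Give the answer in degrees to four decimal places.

6.2011

set_geometry: r = 47 mm, L = 203 mm, e = 13 mm; θ ← 0°
rotate_crank_by(+48°): θ ← 0° +48° = 48°
crank pin P = (r cos θ, r sin θ) = (31.449138, 34.927807)
h = r sin θ − e = 34.927807 − 13 = 21.927807
sin φ = h / L = 21.927807 / 203 = 0.10801875
φ = arcsin(0.10801875) = 6.201118°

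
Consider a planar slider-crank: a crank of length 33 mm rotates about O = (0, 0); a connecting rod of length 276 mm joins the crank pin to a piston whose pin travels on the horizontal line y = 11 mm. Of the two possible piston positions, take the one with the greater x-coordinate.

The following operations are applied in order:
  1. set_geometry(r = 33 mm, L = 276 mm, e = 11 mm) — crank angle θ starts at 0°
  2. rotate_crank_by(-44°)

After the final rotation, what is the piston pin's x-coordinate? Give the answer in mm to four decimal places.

297.6455

set_geometry: r = 33 mm, L = 276 mm, e = 11 mm; θ ← 0°
rotate_crank_by(-44°): θ ← 0° -44° = -44°
crank pin P = (r cos θ, r sin θ) = (23.738213, -22.923726)
h = r sin θ − e = -22.923726 − 11 = -33.923726
x = r cos θ + √(L² − h²) = 23.738213 + √(76176.0 − 1150.8192) = 23.738213 + 273.907249 = 297.645462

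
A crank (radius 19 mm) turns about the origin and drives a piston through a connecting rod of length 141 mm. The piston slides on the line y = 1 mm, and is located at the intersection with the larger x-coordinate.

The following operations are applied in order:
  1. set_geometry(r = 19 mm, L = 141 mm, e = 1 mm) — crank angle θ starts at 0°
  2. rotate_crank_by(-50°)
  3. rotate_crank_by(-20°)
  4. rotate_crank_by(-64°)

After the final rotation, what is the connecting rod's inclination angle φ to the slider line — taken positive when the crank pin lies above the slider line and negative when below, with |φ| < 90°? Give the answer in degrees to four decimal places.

-5.9710

set_geometry: r = 19 mm, L = 141 mm, e = 1 mm; θ ← 0°
rotate_crank_by(-50°): θ ← 0° -50° = -50°
rotate_crank_by(-20°): θ ← -50° -20° = -70°
rotate_crank_by(-64°): θ ← -70° -64° = -134°
crank pin P = (r cos θ, r sin θ) = (-13.198509, -13.667456)
h = r sin θ − e = -13.667456 − 1 = -14.667456
sin φ = h / L = -14.667456 / 141 = -0.10402451
φ = arcsin(-0.10402451) = -5.970967°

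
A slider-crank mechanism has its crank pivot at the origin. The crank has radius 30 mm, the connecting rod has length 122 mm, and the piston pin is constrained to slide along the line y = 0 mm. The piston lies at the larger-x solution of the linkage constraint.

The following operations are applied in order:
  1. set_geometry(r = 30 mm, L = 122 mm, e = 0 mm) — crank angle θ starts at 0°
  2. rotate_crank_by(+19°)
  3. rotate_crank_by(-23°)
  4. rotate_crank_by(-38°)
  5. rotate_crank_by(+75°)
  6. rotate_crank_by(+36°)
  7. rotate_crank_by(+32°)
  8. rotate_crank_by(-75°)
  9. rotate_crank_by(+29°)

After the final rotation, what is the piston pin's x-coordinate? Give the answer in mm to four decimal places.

136.7066

set_geometry: r = 30 mm, L = 122 mm, e = 0 mm; θ ← 0°
rotate_crank_by(+19°): θ ← 0° +19° = 19°
rotate_crank_by(-23°): θ ← 19° -23° = -4°
rotate_crank_by(-38°): θ ← -4° -38° = -42°
rotate_crank_by(+75°): θ ← -42° +75° = 33°
rotate_crank_by(+36°): θ ← 33° +36° = 69°
rotate_crank_by(+32°): θ ← 69° +32° = 101°
rotate_crank_by(-75°): θ ← 101° -75° = 26°
rotate_crank_by(+29°): θ ← 26° +29° = 55°
crank pin P = (r cos θ, r sin θ) = (17.207293, 24.574561)
h = r sin θ − e = 24.574561 − 0 = 24.574561
x = r cos θ + √(L² − h²) = 17.207293 + √(14884.0 − 603.9091) = 17.207293 + 119.499334 = 136.706628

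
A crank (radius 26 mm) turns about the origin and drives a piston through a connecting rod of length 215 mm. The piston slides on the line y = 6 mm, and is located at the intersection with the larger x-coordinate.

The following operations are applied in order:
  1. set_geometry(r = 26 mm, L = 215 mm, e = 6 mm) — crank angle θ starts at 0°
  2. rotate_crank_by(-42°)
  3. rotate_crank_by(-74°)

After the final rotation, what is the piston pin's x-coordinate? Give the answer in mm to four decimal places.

201.5871

set_geometry: r = 26 mm, L = 215 mm, e = 6 mm; θ ← 0°
rotate_crank_by(-42°): θ ← 0° -42° = -42°
rotate_crank_by(-74°): θ ← -42° -74° = -116°
crank pin P = (r cos θ, r sin θ) = (-11.397650, -23.368645)
h = r sin θ − e = -23.368645 − 6 = -29.368645
x = r cos θ + √(L² − h²) = -11.397650 + √(46225.0 − 862.5173) = -11.397650 + 212.984701 = 201.587051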